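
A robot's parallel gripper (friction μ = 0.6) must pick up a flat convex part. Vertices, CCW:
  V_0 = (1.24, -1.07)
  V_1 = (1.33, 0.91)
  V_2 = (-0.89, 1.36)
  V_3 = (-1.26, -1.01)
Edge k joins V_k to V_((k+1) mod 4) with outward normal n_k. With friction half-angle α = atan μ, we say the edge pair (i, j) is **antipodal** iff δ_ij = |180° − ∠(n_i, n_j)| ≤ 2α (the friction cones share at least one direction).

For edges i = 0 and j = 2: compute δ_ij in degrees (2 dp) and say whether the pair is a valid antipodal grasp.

α = atan 0.6 = 30.96°;  2α = 61.93°
edge 0: e_0 = (+0.09, +1.98);  n_0 = (+0.9990, -0.0454)
edge 2: e_2 = (-0.37, -2.37);  n_2 = (-0.9880, +0.1542)
∠(n_0, n_2) = 173.73°
δ = |180° − 173.73°| = 6.27°
6.27° ≤ 2α = 61.93°  →  valid

δ = 6.27°, valid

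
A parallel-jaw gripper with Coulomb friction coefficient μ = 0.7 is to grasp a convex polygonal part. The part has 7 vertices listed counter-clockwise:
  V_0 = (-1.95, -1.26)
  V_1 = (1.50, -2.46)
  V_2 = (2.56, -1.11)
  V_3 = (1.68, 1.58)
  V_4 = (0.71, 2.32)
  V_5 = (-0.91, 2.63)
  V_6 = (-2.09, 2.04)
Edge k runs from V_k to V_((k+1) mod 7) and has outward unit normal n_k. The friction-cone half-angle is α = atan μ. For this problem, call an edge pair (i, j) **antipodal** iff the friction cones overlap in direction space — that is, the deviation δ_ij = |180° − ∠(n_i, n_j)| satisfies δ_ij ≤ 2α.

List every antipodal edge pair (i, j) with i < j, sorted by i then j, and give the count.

α = atan 0.7 = 34.99°;  2α = 69.98°
n_0 = (-0.3285, -0.9445)
n_1 = (+0.7865, -0.6176)
n_2 = (+0.9504, +0.3109)
n_3 = (+0.6065, +0.7951)
n_4 = (+0.1879, +0.9822)
n_5 = (-0.4472, +0.8944)
n_6 = (-0.9991, -0.0424)
  (0,1): δ = 108.96°  ·
  (0,2): δ = 52.71°  ✓
  (0,3): δ = 18.16°  ✓
  (0,4): δ = 8.35°  ✓
  (0,5): δ = 45.74°  ✓
  (0,6): δ = 111.61°  ·
  (1,2): δ = 123.75°  ·
  (1,3): δ = 89.20°  ·
  (1,4): δ = 62.69°  ✓
  (1,5): δ = 25.30°  ✓
  (1,6): δ = 40.57°  ✓
  (2,3): δ = 145.45°  ·
  (2,4): δ = 118.95°  ·
  (2,5): δ = 81.55°  ·
  (2,6): δ = 15.69°  ✓
  (3,4): δ = 153.49°  ·
  (3,5): δ = 116.10°  ·
  (3,6): δ = 50.23°  ✓
  (4,5): δ = 142.60°  ·
  (4,6): δ = 76.74°  ·
  (5,6): δ = 114.14°  ·
antipodal pairs: 9

count = 9; pairs: (0,2), (0,3), (0,4), (0,5), (1,4), (1,5), (1,6), (2,6), (3,6)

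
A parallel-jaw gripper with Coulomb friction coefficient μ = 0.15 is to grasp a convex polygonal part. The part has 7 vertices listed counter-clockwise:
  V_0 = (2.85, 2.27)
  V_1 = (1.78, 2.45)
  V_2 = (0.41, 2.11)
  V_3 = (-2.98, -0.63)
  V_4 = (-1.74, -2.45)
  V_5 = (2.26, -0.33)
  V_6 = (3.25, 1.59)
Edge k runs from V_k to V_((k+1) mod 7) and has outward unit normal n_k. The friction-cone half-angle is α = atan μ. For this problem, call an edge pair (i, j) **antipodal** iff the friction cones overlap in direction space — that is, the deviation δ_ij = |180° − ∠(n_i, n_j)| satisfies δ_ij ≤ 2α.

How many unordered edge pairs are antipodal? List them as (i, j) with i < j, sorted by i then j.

count = 3; pairs: (1,4), (2,4), (3,6)

α = atan 0.15 = 8.53°;  2α = 17.06°
n_0 = (+0.1659, +0.9861)
n_1 = (-0.2409, +0.9706)
n_2 = (-0.6286, +0.7777)
n_3 = (-0.8264, -0.5631)
n_4 = (+0.4683, -0.8836)
n_5 = (+0.8888, -0.4583)
n_6 = (+0.8619, +0.5070)
  (0,1): δ = 156.51°  ·
  (0,2): δ = 131.50°  ·
  (0,3): δ = 46.18°  ·
  (0,4): δ = 37.47°  ·
  (0,5): δ = 72.27°  ·
  (0,6): δ = 130.01°  ·
  (1,2): δ = 154.99°  ·
  (1,3): δ = 69.67°  ·
  (1,4): δ = 13.99°  ✓
  (1,5): δ = 48.79°  ·
  (1,6): δ = 106.53°  ·
  (2,3): δ = 94.68°  ·
  (2,4): δ = 11.02°  ✓
  (2,5): δ = 23.78°  ·
  (2,6): δ = 81.52°  ·
  (3,4): δ = 96.34°  ·
  (3,5): δ = 61.54°  ·
  (3,6): δ = 3.80°  ✓
  (4,5): δ = 145.20°  ·
  (4,6): δ = 87.46°  ·
  (5,6): δ = 122.26°  ·
antipodal pairs: 3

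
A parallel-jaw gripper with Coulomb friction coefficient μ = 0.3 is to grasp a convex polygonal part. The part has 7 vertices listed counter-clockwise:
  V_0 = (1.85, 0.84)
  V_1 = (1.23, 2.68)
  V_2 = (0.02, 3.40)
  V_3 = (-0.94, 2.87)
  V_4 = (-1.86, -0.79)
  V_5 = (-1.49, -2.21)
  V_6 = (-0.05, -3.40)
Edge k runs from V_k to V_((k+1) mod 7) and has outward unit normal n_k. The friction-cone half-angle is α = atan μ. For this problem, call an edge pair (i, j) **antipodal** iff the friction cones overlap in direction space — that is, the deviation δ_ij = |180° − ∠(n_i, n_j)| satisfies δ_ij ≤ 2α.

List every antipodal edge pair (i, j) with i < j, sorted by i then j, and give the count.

count = 5; pairs: (0,3), (0,4), (0,5), (1,5), (3,6)

α = atan 0.3 = 16.70°;  2α = 33.40°
n_0 = (+0.9476, +0.3193)
n_1 = (+0.5114, +0.8594)
n_2 = (-0.4833, +0.8754)
n_3 = (-0.9698, +0.2438)
n_4 = (-0.9677, -0.2521)
n_5 = (-0.6370, -0.7708)
n_6 = (+0.9126, -0.4089)
  (0,1): δ = 139.38°  ·
  (0,2): δ = 79.72°  ·
  (0,3): δ = 32.73°  ✓
  (0,4): δ = 4.02°  ✓
  (0,5): δ = 31.81°  ✓
  (0,6): δ = 137.24°  ·
  (1,2): δ = 120.34°  ·
  (1,3): δ = 73.36°  ·
  (1,4): δ = 44.64°  ·
  (1,5): δ = 8.82°  ✓
  (1,6): δ = 96.62°  ·
  (2,3): δ = 133.01°  ·
  (2,4): δ = 104.30°  ·
  (2,5): δ = 68.47°  ·
  (2,6): δ = 36.96°  ·
  (3,4): δ = 151.29°  ·
  (3,5): δ = 115.46°  ·
  (3,6): δ = 10.03°  ✓
  (4,5): δ = 144.17°  ·
  (4,6): δ = 38.74°  ·
  (5,6): δ = 74.57°  ·
antipodal pairs: 5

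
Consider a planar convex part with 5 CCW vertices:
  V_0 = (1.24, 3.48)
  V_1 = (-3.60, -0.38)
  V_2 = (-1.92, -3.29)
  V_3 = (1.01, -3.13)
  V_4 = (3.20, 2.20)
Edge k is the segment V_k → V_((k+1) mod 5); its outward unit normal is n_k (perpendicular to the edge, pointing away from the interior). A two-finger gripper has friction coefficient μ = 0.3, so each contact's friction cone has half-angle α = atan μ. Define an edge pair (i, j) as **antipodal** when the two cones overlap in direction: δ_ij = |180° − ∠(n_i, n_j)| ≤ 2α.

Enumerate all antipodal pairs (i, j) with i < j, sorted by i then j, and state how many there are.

α = atan 0.3 = 16.70°;  2α = 33.40°
n_0 = (-0.6235, +0.7818)
n_1 = (-0.8660, -0.5000)
n_2 = (+0.0545, -0.9985)
n_3 = (+0.9250, -0.3801)
n_4 = (+0.5468, +0.8373)
  (0,1): δ = 98.57°  ·
  (0,2): δ = 35.45°  ·
  (0,3): δ = 29.09°  ✓
  (0,4): δ = 108.28°  ·
  (1,2): δ = 116.87°  ·
  (1,3): δ = 52.34°  ·
  (1,4): δ = 26.85°  ✓
  (2,3): δ = 115.46°  ·
  (2,4): δ = 36.27°  ·
  (3,4): δ = 100.81°  ·
antipodal pairs: 2

count = 2; pairs: (0,3), (1,4)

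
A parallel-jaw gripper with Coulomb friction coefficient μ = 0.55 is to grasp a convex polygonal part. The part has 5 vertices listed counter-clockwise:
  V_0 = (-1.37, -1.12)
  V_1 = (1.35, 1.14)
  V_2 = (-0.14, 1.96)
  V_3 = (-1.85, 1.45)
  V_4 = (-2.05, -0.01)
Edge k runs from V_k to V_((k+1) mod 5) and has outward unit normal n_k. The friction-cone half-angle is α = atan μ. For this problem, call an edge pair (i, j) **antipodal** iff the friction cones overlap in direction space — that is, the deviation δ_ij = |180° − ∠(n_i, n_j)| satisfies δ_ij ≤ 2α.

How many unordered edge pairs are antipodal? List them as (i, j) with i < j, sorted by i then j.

α = atan 0.55 = 28.81°;  2α = 57.62°
n_0 = (+0.6391, -0.7691)
n_1 = (+0.4821, +0.8761)
n_2 = (-0.2858, +0.9583)
n_3 = (-0.9907, +0.1357)
n_4 = (-0.8527, -0.5224)
  (0,1): δ = 68.55°  ·
  (0,2): δ = 23.12°  ✓
  (0,3): δ = 42.48°  ✓
  (0,4): δ = 81.77°  ·
  (1,2): δ = 134.57°  ·
  (1,3): δ = 68.97°  ·
  (1,4): δ = 29.68°  ✓
  (2,3): δ = 114.41°  ·
  (2,4): δ = 75.11°  ·
  (3,4): δ = 140.71°  ·
antipodal pairs: 3

count = 3; pairs: (0,2), (0,3), (1,4)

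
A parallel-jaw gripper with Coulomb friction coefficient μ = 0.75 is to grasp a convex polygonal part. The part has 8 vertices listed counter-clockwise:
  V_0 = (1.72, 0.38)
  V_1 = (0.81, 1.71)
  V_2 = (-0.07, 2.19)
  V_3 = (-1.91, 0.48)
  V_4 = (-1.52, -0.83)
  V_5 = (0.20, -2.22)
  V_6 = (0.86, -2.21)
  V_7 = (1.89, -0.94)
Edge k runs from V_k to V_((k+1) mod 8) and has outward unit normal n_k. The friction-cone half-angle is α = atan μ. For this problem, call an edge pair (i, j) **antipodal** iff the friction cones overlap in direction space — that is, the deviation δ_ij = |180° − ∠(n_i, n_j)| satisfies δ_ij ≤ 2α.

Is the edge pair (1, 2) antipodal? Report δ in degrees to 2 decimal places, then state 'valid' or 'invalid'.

δ = 108.49°, invalid

α = atan 0.75 = 36.87°;  2α = 73.74°
edge 1: e_1 = (-0.88, +0.48);  n_1 = (+0.4789, +0.8779)
edge 2: e_2 = (-1.84, -1.71);  n_2 = (-0.6808, +0.7325)
∠(n_1, n_2) = 71.51°
δ = |180° − 71.51°| = 108.49°
108.49° > 2α = 73.74°  →  invalid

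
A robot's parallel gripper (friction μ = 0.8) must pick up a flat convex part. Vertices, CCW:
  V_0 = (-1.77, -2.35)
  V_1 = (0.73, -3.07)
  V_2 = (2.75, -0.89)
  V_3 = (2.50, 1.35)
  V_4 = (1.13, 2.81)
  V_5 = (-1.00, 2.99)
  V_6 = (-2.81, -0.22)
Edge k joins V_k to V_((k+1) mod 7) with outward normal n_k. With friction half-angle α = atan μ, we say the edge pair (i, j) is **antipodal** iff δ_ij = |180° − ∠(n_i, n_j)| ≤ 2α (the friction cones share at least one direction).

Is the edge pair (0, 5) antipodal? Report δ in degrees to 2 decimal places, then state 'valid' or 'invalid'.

δ = 76.65°, valid

α = atan 0.8 = 38.66°;  2α = 77.32°
edge 0: e_0 = (+2.50, -0.72);  n_0 = (-0.2768, -0.9609)
edge 5: e_5 = (-1.81, -3.21);  n_5 = (-0.8711, +0.4912)
∠(n_0, n_5) = 103.35°
δ = |180° − 103.35°| = 76.65°
76.65° ≤ 2α = 77.32°  →  valid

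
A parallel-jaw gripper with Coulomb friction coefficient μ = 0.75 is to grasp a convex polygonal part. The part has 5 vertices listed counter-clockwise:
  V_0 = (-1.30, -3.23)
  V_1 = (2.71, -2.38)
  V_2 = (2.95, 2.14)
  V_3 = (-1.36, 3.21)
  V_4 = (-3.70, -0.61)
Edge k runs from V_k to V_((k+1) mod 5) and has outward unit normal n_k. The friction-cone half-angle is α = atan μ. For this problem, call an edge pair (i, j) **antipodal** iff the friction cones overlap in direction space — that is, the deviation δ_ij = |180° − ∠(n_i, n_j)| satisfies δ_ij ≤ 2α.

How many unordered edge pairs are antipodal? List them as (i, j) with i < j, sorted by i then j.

α = atan 0.75 = 36.87°;  2α = 73.74°
n_0 = (+0.2074, -0.9783)
n_1 = (+0.9986, -0.0530)
n_2 = (+0.2409, +0.9705)
n_3 = (-0.8527, +0.5224)
n_4 = (-0.7374, -0.6755)
  (0,1): δ = 105.01°  ·
  (0,2): δ = 25.91°  ✓
  (0,3): δ = 46.54°  ✓
  (0,4): δ = 120.52°  ·
  (1,2): δ = 100.90°  ·
  (1,3): δ = 28.45°  ✓
  (1,4): δ = 45.53°  ✓
  (2,3): δ = 107.55°  ·
  (2,4): δ = 33.57°  ✓
  (3,4): δ = 106.02°  ·
antipodal pairs: 5

count = 5; pairs: (0,2), (0,3), (1,3), (1,4), (2,4)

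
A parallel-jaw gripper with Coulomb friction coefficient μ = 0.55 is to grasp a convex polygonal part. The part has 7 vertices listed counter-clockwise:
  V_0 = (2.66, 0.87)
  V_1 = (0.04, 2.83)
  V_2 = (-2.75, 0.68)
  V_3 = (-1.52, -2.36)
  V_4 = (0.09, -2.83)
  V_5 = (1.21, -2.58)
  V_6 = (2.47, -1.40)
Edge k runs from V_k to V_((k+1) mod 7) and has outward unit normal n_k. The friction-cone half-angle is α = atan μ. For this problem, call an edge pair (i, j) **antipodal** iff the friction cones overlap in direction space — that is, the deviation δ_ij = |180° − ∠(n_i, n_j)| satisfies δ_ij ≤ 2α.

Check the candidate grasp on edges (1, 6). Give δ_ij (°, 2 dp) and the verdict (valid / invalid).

α = atan 0.55 = 28.81°;  2α = 57.62°
edge 1: e_1 = (-2.79, -2.15);  n_1 = (-0.6104, +0.7921)
edge 6: e_6 = (+0.19, +2.27);  n_6 = (+0.9965, -0.0834)
∠(n_1, n_6) = 132.40°
δ = |180° − 132.40°| = 47.60°
47.60° ≤ 2α = 57.62°  →  valid

δ = 47.60°, valid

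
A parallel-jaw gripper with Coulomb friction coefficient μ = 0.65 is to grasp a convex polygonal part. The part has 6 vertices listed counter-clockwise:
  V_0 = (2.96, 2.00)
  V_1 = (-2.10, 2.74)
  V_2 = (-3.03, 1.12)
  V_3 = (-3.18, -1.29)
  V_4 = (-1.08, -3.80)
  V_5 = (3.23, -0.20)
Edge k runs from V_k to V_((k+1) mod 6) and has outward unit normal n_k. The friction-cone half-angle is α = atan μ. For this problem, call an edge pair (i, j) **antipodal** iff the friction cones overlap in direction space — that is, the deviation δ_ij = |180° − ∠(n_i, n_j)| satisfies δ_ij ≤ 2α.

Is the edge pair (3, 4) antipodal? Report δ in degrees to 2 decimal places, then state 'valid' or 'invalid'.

δ = 90.05°, invalid

α = atan 0.65 = 33.02°;  2α = 66.05°
edge 3: e_3 = (+2.10, -2.51);  n_3 = (-0.7670, -0.6417)
edge 4: e_4 = (+4.31, +3.60);  n_4 = (+0.6411, -0.7675)
∠(n_3, n_4) = 89.95°
δ = |180° − 89.95°| = 90.05°
90.05° > 2α = 66.05°  →  invalid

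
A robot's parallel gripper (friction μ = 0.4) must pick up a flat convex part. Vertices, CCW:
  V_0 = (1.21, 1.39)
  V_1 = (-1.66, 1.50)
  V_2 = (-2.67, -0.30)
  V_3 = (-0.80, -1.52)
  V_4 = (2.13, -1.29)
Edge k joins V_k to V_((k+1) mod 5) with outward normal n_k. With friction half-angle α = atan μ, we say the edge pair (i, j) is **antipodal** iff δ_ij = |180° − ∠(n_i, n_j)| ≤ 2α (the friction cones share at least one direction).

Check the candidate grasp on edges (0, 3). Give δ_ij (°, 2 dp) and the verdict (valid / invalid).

δ = 6.68°, valid

α = atan 0.4 = 21.80°;  2α = 43.60°
edge 0: e_0 = (-2.87, +0.11);  n_0 = (+0.0383, +0.9993)
edge 3: e_3 = (+2.93, +0.23);  n_3 = (+0.0783, -0.9969)
∠(n_0, n_3) = 173.32°
δ = |180° − 173.32°| = 6.68°
6.68° ≤ 2α = 43.60°  →  valid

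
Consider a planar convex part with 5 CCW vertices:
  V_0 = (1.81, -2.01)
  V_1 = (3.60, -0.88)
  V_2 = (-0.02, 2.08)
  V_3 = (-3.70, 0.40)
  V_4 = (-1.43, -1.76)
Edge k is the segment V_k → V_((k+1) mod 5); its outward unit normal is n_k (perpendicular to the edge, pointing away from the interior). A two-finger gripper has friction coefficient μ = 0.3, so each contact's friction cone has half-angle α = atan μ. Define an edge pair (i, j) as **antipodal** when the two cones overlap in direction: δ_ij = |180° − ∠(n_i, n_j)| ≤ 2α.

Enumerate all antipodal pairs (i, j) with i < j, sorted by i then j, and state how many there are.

count = 3; pairs: (0,2), (1,3), (2,4)

α = atan 0.3 = 16.70°;  2α = 33.40°
n_0 = (+0.5338, -0.8456)
n_1 = (+0.6330, +0.7741)
n_2 = (-0.4153, +0.9097)
n_3 = (-0.6893, -0.7244)
n_4 = (-0.0769, -0.9970)
  (0,1): δ = 71.54°  ·
  (0,2): δ = 7.73°  ✓
  (0,3): δ = 104.16°  ·
  (0,4): δ = 143.32°  ·
  (1,2): δ = 116.19°  ·
  (1,3): δ = 4.31°  ✓
  (1,4): δ = 34.86°  ·
  (2,3): δ = 68.12°  ·
  (2,4): δ = 28.95°  ✓
  (3,4): δ = 140.83°  ·
antipodal pairs: 3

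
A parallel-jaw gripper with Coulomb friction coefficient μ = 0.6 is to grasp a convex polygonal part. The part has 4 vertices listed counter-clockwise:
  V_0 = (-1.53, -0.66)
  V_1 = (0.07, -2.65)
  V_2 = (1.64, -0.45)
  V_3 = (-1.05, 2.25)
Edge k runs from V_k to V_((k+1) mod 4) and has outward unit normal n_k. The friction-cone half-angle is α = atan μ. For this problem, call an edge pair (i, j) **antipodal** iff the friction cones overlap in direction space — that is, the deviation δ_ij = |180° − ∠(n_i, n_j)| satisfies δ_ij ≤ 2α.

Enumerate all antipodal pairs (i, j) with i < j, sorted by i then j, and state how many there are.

α = atan 0.6 = 30.96°;  2α = 61.93°
n_0 = (-0.7793, -0.6266)
n_1 = (+0.8140, -0.5809)
n_2 = (+0.7084, +0.7058)
n_3 = (-0.9867, +0.1627)
  (0,1): δ = 74.31°  ·
  (0,2): δ = 6.09°  ✓
  (0,3): δ = 131.83°  ·
  (1,2): δ = 99.59°  ·
  (1,3): δ = 26.15°  ✓
  (2,3): δ = 54.26°  ✓
antipodal pairs: 3

count = 3; pairs: (0,2), (1,3), (2,3)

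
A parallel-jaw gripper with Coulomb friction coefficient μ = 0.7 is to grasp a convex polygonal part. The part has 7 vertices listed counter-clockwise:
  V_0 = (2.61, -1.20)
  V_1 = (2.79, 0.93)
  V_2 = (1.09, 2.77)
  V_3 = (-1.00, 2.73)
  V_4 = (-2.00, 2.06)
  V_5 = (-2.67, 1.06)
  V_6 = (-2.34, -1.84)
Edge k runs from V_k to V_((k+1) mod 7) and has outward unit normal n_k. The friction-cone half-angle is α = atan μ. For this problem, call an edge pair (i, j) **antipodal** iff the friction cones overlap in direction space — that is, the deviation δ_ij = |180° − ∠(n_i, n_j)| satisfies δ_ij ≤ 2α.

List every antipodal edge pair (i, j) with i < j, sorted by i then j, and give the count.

α = atan 0.7 = 34.99°;  2α = 69.98°
n_0 = (+0.9964, -0.0842)
n_1 = (+0.7345, +0.6786)
n_2 = (-0.0191, +0.9998)
n_3 = (-0.5566, +0.8308)
n_4 = (-0.8308, +0.5566)
n_5 = (-0.9936, -0.1131)
n_6 = (+0.1282, -0.9917)
  (0,1): δ = 132.43°  ·
  (0,2): δ = 84.07°  ·
  (0,3): δ = 51.35°  ✓
  (0,4): δ = 28.99°  ✓
  (0,5): δ = 11.32°  ✓
  (0,6): δ = 102.20°  ·
  (1,2): δ = 131.64°  ·
  (1,3): δ = 98.91°  ·
  (1,4): δ = 76.56°  ·
  (1,5): δ = 36.24°  ✓
  (1,6): δ = 54.63°  ✓
  (2,3): δ = 147.27°  ·
  (2,4): δ = 124.92°  ·
  (2,5): δ = 84.60°  ·
  (2,6): δ = 6.27°  ✓
  (3,4): δ = 157.64°  ·
  (3,5): δ = 117.33°  ·
  (3,6): δ = 26.46°  ✓
  (4,5): δ = 139.69°  ·
  (4,6): δ = 48.81°  ✓
  (5,6): δ = 89.12°  ·
antipodal pairs: 8

count = 8; pairs: (0,3), (0,4), (0,5), (1,5), (1,6), (2,6), (3,6), (4,6)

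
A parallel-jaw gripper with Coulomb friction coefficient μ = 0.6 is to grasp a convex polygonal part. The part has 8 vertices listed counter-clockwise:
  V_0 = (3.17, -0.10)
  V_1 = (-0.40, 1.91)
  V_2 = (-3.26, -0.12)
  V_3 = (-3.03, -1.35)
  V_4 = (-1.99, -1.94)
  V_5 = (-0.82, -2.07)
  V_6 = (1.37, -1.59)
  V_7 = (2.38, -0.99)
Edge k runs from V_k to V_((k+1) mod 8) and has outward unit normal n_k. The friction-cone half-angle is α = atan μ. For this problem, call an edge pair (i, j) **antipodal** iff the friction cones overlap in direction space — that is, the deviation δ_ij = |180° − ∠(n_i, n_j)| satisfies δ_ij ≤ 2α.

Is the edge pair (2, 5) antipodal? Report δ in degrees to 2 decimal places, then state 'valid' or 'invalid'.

α = atan 0.6 = 30.96°;  2α = 61.93°
edge 2: e_2 = (+0.23, -1.23);  n_2 = (-0.9830, -0.1838)
edge 5: e_5 = (+2.19, +0.48);  n_5 = (+0.2141, -0.9768)
∠(n_2, n_5) = 91.77°
δ = |180° − 91.77°| = 88.23°
88.23° > 2α = 61.93°  →  invalid

δ = 88.23°, invalid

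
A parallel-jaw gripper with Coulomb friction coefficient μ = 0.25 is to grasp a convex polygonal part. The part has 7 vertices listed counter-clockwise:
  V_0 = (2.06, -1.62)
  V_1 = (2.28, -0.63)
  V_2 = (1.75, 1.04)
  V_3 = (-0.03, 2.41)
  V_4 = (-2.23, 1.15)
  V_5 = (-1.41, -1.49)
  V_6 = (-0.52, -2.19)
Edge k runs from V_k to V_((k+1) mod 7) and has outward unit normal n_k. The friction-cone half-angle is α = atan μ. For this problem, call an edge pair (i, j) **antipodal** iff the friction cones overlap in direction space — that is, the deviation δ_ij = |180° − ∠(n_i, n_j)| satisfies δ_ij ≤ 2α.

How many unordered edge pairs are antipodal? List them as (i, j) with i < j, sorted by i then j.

count = 3; pairs: (1,4), (2,5), (3,6)

α = atan 0.25 = 14.04°;  2α = 28.07°
n_0 = (+0.9762, -0.2169)
n_1 = (+0.9532, +0.3025)
n_2 = (+0.6099, +0.7925)
n_3 = (-0.4970, +0.8678)
n_4 = (-0.9550, -0.2966)
n_5 = (-0.6182, -0.7860)
n_6 = (+0.2157, -0.9765)
  (0,1): δ = 149.86°  ·
  (0,2): δ = 115.06°  ·
  (0,3): δ = 47.67°  ·
  (0,4): δ = 29.78°  ·
  (0,5): δ = 64.34°  ·
  (0,6): δ = 114.99°  ·
  (1,2): δ = 145.19°  ·
  (1,3): δ = 77.81°  ·
  (1,4): δ = 0.35°  ✓
  (1,5): δ = 34.21°  ·
  (1,6): δ = 84.85°  ·
  (2,3): δ = 112.61°  ·
  (2,4): δ = 35.16°  ·
  (2,5): δ = 0.60°  ✓
  (2,6): δ = 50.04°  ·
  (3,4): δ = 102.55°  ·
  (3,5): δ = 67.99°  ·
  (3,6): δ = 17.34°  ✓
  (4,5): δ = 145.44°  ·
  (4,6): δ = 94.80°  ·
  (5,6): δ = 129.36°  ·
antipodal pairs: 3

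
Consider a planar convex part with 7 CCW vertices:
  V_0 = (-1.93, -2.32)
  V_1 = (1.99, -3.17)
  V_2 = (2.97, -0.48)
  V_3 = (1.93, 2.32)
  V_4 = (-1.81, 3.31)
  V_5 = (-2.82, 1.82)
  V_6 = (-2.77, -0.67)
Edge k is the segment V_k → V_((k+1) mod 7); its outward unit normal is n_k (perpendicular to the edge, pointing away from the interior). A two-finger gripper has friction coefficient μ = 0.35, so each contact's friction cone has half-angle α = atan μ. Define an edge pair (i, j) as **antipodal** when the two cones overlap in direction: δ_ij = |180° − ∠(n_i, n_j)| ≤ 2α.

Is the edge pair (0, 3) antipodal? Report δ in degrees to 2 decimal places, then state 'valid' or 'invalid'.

δ = 2.59°, valid

α = atan 0.35 = 19.29°;  2α = 38.58°
edge 0: e_0 = (+3.92, -0.85);  n_0 = (-0.2119, -0.9773)
edge 3: e_3 = (-3.74, +0.99);  n_3 = (+0.2559, +0.9667)
∠(n_0, n_3) = 177.41°
δ = |180° − 177.41°| = 2.59°
2.59° ≤ 2α = 38.58°  →  valid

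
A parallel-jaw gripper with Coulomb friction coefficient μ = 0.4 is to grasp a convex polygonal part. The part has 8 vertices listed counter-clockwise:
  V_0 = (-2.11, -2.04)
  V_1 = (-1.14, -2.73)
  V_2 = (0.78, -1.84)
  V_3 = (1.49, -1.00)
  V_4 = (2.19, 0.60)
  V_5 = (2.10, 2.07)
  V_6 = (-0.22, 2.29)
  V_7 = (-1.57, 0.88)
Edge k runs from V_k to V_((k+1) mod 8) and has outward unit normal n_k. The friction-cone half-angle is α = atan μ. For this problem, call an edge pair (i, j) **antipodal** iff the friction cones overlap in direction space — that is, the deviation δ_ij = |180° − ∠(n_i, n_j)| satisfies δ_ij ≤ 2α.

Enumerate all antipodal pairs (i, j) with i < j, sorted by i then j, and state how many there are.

α = atan 0.4 = 21.80°;  2α = 43.60°
n_0 = (-0.5796, -0.8149)
n_1 = (+0.4206, -0.9073)
n_2 = (+0.7637, -0.6455)
n_3 = (+0.9162, -0.4008)
n_4 = (+0.9981, +0.0611)
n_5 = (+0.0944, +0.9955)
n_6 = (-0.7223, +0.6916)
n_7 = (-0.9833, +0.1818)
  (0,1): δ = 119.70°  ·
  (0,2): δ = 94.78°  ·
  (0,3): δ = 78.20°  ·
  (0,4): δ = 51.07°  ·
  (0,5): δ = 30.01°  ✓
  (0,6): δ = 81.67°  ·
  (0,7): δ = 114.95°  ·
  (1,2): δ = 155.08°  ·
  (1,3): δ = 138.50°  ·
  (1,4): δ = 111.37°  ·
  (1,5): δ = 30.29°  ✓
  (1,6): δ = 21.38°  ✓
  (1,7): δ = 54.65°  ·
  (2,3): δ = 163.42°  ·
  (2,4): δ = 136.29°  ·
  (2,5): δ = 55.21°  ·
  (2,6): δ = 3.55°  ✓
  (2,7): δ = 29.73°  ✓
  (3,4): δ = 152.87°  ·
  (3,5): δ = 71.79°  ·
  (3,6): δ = 20.13°  ✓
  (3,7): δ = 13.15°  ✓
  (4,5): δ = 98.92°  ·
  (4,6): δ = 47.26°  ·
  (4,7): δ = 13.98°  ✓
  (5,6): δ = 128.34°  ·
  (5,7): δ = 95.06°  ·
  (6,7): δ = 146.72°  ·
antipodal pairs: 8

count = 8; pairs: (0,5), (1,5), (1,6), (2,6), (2,7), (3,6), (3,7), (4,7)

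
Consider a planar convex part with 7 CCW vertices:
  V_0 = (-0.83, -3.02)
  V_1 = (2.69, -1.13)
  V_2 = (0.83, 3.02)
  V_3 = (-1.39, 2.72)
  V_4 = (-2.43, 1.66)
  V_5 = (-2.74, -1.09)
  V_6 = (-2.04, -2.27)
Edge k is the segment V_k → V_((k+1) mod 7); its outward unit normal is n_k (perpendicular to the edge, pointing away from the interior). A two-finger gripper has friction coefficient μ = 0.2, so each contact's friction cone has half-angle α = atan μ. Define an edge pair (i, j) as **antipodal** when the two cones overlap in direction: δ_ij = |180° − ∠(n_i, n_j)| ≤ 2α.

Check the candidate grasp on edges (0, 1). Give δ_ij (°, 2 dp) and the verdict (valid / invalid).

α = atan 0.2 = 11.31°;  2α = 22.62°
edge 0: e_0 = (+3.52, +1.89);  n_0 = (+0.4731, -0.8810)
edge 1: e_1 = (-1.86, +4.15);  n_1 = (+0.9125, +0.4090)
∠(n_0, n_1) = 85.91°
δ = |180° − 85.91°| = 94.09°
94.09° > 2α = 22.62°  →  invalid

δ = 94.09°, invalid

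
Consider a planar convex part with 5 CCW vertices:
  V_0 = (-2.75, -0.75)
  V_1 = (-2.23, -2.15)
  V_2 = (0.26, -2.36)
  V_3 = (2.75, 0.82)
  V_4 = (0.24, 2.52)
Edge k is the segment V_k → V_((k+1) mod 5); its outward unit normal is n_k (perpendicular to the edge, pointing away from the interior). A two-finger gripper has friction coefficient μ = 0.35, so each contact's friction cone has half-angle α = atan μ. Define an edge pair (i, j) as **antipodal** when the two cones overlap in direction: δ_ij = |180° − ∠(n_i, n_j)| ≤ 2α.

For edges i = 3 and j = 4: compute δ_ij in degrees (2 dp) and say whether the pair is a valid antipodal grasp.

δ = 98.33°, invalid

α = atan 0.35 = 19.29°;  2α = 38.58°
edge 3: e_3 = (-2.51, +1.70);  n_3 = (+0.5608, +0.8280)
edge 4: e_4 = (-2.99, -3.27);  n_4 = (-0.7380, +0.6748)
∠(n_3, n_4) = 81.67°
δ = |180° − 81.67°| = 98.33°
98.33° > 2α = 38.58°  →  invalid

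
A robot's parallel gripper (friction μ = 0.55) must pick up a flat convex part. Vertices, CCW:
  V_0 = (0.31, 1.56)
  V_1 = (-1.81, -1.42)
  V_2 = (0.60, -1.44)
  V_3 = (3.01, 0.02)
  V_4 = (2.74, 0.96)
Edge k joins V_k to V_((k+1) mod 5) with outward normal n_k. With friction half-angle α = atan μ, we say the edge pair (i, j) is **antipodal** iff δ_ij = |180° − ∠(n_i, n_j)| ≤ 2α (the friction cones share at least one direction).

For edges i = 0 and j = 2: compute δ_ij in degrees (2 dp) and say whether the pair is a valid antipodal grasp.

α = atan 0.55 = 28.81°;  2α = 57.62°
edge 0: e_0 = (-2.12, -2.98);  n_0 = (-0.8148, +0.5797)
edge 2: e_2 = (+2.41, +1.46);  n_2 = (+0.5181, -0.8553)
∠(n_0, n_2) = 156.64°
δ = |180° − 156.64°| = 23.36°
23.36° ≤ 2α = 57.62°  →  valid

δ = 23.36°, valid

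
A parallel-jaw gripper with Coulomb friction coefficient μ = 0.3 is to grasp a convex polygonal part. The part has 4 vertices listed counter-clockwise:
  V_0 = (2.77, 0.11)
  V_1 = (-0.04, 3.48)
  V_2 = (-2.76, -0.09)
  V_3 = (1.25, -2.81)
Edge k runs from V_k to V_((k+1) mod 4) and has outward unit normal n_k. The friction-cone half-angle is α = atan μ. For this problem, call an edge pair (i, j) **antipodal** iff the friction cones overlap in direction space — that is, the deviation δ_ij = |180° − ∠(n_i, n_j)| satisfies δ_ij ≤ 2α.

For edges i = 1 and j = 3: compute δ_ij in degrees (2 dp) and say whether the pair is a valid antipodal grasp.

α = atan 0.3 = 16.70°;  2α = 33.40°
edge 1: e_1 = (-2.72, -3.57);  n_1 = (-0.7954, +0.6060)
edge 3: e_3 = (+1.52, +2.92);  n_3 = (+0.8870, -0.4617)
∠(n_1, n_3) = 170.20°
δ = |180° − 170.20°| = 9.80°
9.80° ≤ 2α = 33.40°  →  valid

δ = 9.80°, valid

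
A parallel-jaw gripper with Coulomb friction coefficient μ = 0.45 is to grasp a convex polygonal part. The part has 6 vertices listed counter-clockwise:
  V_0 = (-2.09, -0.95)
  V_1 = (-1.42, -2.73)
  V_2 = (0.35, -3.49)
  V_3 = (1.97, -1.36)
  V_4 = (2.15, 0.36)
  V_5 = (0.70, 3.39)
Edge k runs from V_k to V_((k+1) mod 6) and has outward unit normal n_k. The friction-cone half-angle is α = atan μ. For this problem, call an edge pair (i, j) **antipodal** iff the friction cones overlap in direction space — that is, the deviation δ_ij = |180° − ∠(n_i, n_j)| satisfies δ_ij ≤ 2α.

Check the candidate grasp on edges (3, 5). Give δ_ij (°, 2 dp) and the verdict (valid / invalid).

δ = 26.76°, valid

α = atan 0.45 = 24.23°;  2α = 48.46°
edge 3: e_3 = (+0.18, +1.72);  n_3 = (+0.9946, -0.1041)
edge 5: e_5 = (-2.79, -4.34);  n_5 = (-0.8412, +0.5408)
∠(n_3, n_5) = 153.24°
δ = |180° − 153.24°| = 26.76°
26.76° ≤ 2α = 48.46°  →  valid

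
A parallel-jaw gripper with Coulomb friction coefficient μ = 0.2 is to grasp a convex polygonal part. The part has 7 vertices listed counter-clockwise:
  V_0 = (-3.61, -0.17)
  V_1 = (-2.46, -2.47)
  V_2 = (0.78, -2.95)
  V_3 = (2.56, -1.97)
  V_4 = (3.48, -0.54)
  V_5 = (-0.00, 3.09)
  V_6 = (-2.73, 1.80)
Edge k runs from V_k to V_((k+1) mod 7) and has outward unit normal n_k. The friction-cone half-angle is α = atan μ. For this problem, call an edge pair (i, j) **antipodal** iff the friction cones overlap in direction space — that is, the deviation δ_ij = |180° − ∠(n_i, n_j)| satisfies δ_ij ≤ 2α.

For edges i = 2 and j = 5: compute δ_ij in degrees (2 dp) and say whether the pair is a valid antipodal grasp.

δ = 3.54°, valid

α = atan 0.2 = 11.31°;  2α = 22.62°
edge 2: e_2 = (+1.78, +0.98);  n_2 = (+0.4823, -0.8760)
edge 5: e_5 = (-2.73, -1.29);  n_5 = (-0.4272, +0.9041)
∠(n_2, n_5) = 176.46°
δ = |180° − 176.46°| = 3.54°
3.54° ≤ 2α = 22.62°  →  valid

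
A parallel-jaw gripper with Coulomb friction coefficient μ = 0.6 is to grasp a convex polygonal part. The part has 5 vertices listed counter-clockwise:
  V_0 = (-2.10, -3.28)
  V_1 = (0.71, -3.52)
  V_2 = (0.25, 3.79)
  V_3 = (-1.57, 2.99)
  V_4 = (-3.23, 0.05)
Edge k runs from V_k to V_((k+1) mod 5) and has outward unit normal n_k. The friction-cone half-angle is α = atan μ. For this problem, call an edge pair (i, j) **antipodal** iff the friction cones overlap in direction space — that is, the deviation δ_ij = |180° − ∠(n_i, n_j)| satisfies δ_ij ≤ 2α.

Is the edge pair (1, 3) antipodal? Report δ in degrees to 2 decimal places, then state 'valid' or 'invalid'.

α = atan 0.6 = 30.96°;  2α = 61.93°
edge 1: e_1 = (-0.46, +7.31);  n_1 = (+0.9980, +0.0628)
edge 3: e_3 = (-1.66, -2.94);  n_3 = (-0.8708, +0.4917)
∠(n_1, n_3) = 146.95°
δ = |180° − 146.95°| = 33.05°
33.05° ≤ 2α = 61.93°  →  valid

δ = 33.05°, valid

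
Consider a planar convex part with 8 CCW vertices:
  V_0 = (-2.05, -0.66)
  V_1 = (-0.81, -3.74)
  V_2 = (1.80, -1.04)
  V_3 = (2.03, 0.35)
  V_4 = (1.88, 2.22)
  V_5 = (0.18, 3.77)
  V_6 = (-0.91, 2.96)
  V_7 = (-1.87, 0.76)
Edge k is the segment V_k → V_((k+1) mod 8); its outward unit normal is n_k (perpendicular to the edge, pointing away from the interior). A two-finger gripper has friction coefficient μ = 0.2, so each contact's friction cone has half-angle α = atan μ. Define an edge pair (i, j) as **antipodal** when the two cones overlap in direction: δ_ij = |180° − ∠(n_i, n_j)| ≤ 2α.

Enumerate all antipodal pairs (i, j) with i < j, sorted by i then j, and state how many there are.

count = 6; pairs: (0,3), (1,5), (1,6), (2,6), (2,7), (3,7)

α = atan 0.2 = 11.31°;  2α = 22.62°
n_0 = (-0.9276, -0.3735)
n_1 = (+0.7190, -0.6950)
n_2 = (+0.9866, -0.1632)
n_3 = (+0.9968, +0.0800)
n_4 = (+0.6738, +0.7390)
n_5 = (-0.5965, +0.8026)
n_6 = (-0.9165, +0.3999)
n_7 = (-0.9921, +0.1258)
  (0,1): δ = 65.96°  ·
  (0,2): δ = 31.33°  ·
  (0,3): δ = 17.34°  ✓
  (0,4): δ = 25.71°  ·
  (0,5): δ = 104.69°  ·
  (0,6): δ = 134.50°  ·
  (0,7): δ = 150.85°  ·
  (1,2): δ = 145.37°  ·
  (1,3): δ = 131.38°  ·
  (1,4): δ = 88.33°  ·
  (1,5): δ = 9.35°  ✓
  (1,6): δ = 20.45°  ✓
  (1,7): δ = 36.80°  ·
  (2,3): δ = 166.02°  ·
  (2,4): δ = 122.96°  ·
  (2,5): δ = 43.99°  ·
  (2,6): δ = 14.18°  ✓
  (2,7): δ = 2.17°  ✓
  (3,4): δ = 136.94°  ·
  (3,5): δ = 57.97°  ·
  (3,6): δ = 28.16°  ·
  (3,7): δ = 11.81°  ✓
  (4,5): δ = 101.03°  ·
  (4,6): δ = 71.22°  ·
  (4,7): δ = 54.87°  ·
  (5,6): δ = 150.19°  ·
  (5,7): δ = 133.84°  ·
  (6,7): δ = 163.65°  ·
antipodal pairs: 6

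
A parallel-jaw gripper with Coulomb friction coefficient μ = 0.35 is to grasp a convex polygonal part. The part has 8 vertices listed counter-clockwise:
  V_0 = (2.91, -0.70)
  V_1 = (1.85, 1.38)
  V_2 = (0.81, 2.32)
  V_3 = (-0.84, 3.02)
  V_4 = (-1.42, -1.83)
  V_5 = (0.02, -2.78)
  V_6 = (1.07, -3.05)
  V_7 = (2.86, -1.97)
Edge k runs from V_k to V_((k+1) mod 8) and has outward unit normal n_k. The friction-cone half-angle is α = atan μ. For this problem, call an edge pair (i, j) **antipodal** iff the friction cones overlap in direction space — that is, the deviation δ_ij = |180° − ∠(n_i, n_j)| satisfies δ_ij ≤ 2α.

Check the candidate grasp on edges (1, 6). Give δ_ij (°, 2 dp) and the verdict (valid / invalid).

δ = 73.21°, invalid

α = atan 0.35 = 19.29°;  2α = 38.58°
edge 1: e_1 = (-1.04, +0.94);  n_1 = (+0.6705, +0.7419)
edge 6: e_6 = (+1.79, +1.08);  n_6 = (+0.5166, -0.8562)
∠(n_1, n_6) = 106.79°
δ = |180° − 106.79°| = 73.21°
73.21° > 2α = 38.58°  →  invalid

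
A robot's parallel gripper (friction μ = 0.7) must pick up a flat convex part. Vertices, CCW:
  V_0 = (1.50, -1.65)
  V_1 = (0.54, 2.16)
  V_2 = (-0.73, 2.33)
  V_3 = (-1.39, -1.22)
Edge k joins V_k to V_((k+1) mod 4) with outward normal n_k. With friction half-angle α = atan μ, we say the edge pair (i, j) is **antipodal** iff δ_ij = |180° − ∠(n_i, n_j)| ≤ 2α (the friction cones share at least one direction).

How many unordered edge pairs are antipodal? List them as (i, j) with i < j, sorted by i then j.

count = 3; pairs: (0,2), (0,3), (1,3)

α = atan 0.7 = 34.99°;  2α = 69.98°
n_0 = (+0.9697, +0.2443)
n_1 = (+0.1327, +0.9912)
n_2 = (-0.9832, +0.1828)
n_3 = (-0.1472, -0.9891)
  (0,1): δ = 111.77°  ·
  (0,2): δ = 24.67°  ✓
  (0,3): δ = 67.39°  ✓
  (1,2): δ = 92.91°  ·
  (1,3): δ = 0.84°  ✓
  (2,3): δ = 87.93°  ·
antipodal pairs: 3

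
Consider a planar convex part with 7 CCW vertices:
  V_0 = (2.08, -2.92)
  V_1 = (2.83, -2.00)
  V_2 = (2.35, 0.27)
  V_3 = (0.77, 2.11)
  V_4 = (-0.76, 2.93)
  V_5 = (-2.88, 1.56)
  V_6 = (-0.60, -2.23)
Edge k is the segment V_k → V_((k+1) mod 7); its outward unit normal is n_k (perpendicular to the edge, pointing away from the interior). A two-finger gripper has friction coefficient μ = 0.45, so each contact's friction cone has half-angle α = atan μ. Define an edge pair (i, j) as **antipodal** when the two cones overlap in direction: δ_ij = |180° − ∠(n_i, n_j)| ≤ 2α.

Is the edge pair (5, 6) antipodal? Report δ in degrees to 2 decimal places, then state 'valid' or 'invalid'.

δ = 135.47°, invalid

α = atan 0.45 = 24.23°;  2α = 48.46°
edge 5: e_5 = (+2.28, -3.79);  n_5 = (-0.8569, -0.5155)
edge 6: e_6 = (+2.68, -0.69);  n_6 = (-0.2493, -0.9684)
∠(n_5, n_6) = 44.53°
δ = |180° − 44.53°| = 135.47°
135.47° > 2α = 48.46°  →  invalid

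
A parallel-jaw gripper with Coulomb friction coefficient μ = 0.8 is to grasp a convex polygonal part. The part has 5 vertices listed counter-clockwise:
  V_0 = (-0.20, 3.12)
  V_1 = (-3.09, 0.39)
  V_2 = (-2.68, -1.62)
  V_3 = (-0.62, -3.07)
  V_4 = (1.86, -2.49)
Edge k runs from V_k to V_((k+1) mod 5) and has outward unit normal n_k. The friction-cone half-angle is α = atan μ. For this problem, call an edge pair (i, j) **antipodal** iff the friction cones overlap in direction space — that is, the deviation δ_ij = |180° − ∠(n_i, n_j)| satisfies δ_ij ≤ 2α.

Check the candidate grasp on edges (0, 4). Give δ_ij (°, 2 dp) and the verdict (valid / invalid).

δ = 66.79°, valid

α = atan 0.8 = 38.66°;  2α = 77.32°
edge 0: e_0 = (-2.89, -2.73);  n_0 = (-0.6867, +0.7269)
edge 4: e_4 = (-2.06, +5.61);  n_4 = (+0.9387, +0.3447)
∠(n_0, n_4) = 113.21°
δ = |180° − 113.21°| = 66.79°
66.79° ≤ 2α = 77.32°  →  valid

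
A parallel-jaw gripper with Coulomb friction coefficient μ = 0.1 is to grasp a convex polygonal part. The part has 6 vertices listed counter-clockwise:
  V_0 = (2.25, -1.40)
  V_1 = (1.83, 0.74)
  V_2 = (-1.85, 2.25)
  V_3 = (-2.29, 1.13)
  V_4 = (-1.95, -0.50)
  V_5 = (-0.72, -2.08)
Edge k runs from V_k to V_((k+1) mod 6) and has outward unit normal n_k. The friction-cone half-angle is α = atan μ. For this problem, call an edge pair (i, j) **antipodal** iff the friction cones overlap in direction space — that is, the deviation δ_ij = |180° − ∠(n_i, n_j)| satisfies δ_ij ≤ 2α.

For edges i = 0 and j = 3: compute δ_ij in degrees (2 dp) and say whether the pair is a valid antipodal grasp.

δ = 0.68°, valid

α = atan 0.1 = 5.71°;  2α = 11.42°
edge 0: e_0 = (-0.42, +2.14);  n_0 = (+0.9813, +0.1926)
edge 3: e_3 = (+0.34, -1.63);  n_3 = (-0.9789, -0.2042)
∠(n_0, n_3) = 179.32°
δ = |180° − 179.32°| = 0.68°
0.68° ≤ 2α = 11.42°  →  valid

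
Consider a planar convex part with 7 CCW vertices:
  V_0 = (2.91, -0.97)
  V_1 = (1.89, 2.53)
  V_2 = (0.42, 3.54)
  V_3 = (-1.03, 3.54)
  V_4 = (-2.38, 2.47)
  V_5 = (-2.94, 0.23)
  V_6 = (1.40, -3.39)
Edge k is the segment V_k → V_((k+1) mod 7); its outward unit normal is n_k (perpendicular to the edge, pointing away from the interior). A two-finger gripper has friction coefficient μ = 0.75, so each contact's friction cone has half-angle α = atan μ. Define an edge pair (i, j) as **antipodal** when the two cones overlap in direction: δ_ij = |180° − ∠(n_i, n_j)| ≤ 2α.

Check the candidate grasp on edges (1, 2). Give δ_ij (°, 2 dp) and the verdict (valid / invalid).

α = atan 0.75 = 36.87°;  2α = 73.74°
edge 1: e_1 = (-1.47, +1.01);  n_1 = (+0.5663, +0.8242)
edge 2: e_2 = (-1.45, +0.00);  n_2 = (+0.0000, +1.0000)
∠(n_1, n_2) = 34.49°
δ = |180° − 34.49°| = 145.51°
145.51° > 2α = 73.74°  →  invalid

δ = 145.51°, invalid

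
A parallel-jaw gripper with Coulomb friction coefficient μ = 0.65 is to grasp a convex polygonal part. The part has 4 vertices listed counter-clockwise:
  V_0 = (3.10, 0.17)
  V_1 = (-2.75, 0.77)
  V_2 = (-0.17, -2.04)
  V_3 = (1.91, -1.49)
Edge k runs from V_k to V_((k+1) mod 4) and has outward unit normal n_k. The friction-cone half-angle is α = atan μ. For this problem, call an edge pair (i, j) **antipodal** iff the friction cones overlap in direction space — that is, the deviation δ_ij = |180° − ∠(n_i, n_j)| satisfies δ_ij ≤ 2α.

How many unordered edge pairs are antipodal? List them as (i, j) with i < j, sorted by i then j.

count = 3; pairs: (0,1), (0,2), (0,3)

α = atan 0.65 = 33.02°;  2α = 66.05°
n_0 = (+0.1020, +0.9948)
n_1 = (-0.7366, -0.6763)
n_2 = (+0.2556, -0.9668)
n_3 = (+0.8127, -0.5826)
  (0,1): δ = 41.59°  ✓
  (0,2): δ = 20.67°  ✓
  (0,3): δ = 60.22°  ✓
  (1,2): δ = 117.75°  ·
  (1,3): δ = 78.19°  ·
  (2,3): δ = 140.45°  ·
antipodal pairs: 3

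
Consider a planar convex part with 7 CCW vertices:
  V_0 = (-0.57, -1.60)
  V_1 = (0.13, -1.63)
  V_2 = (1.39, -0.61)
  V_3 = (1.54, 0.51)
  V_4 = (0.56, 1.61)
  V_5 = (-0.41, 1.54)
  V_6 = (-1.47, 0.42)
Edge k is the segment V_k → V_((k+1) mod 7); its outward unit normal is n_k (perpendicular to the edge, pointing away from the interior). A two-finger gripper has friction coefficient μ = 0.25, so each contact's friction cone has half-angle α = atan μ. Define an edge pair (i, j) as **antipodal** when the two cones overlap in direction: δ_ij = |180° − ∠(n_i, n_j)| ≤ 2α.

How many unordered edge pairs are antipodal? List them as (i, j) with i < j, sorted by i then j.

count = 3; pairs: (0,4), (1,5), (3,6)

α = atan 0.25 = 14.04°;  2α = 28.07°
n_0 = (-0.0428, -0.9991)
n_1 = (+0.6292, -0.7772)
n_2 = (+0.9912, -0.1327)
n_3 = (+0.7467, +0.6652)
n_4 = (-0.0720, +0.9974)
n_5 = (-0.7263, +0.6874)
n_6 = (-0.9134, -0.4070)
  (0,1): δ = 138.55°  ·
  (0,2): δ = 95.17°  ·
  (0,3): δ = 45.85°  ·
  (0,4): δ = 6.58°  ✓
  (0,5): δ = 49.03°  ·
  (0,6): δ = 116.47°  ·
  (1,2): δ = 136.62°  ·
  (1,3): δ = 87.29°  ·
  (1,4): δ = 34.86°  ·
  (1,5): δ = 7.59°  ✓
  (1,6): δ = 75.02°  ·
  (2,3): δ = 130.67°  ·
  (2,4): δ = 78.24°  ·
  (2,5): δ = 35.80°  ·
  (2,6): δ = 31.64°  ·
  (3,4): δ = 127.57°  ·
  (3,5): δ = 85.12°  ·
  (3,6): δ = 17.68°  ✓
  (4,5): δ = 137.55°  ·
  (4,6): δ = 70.11°  ·
  (5,6): δ = 112.56°  ·
antipodal pairs: 3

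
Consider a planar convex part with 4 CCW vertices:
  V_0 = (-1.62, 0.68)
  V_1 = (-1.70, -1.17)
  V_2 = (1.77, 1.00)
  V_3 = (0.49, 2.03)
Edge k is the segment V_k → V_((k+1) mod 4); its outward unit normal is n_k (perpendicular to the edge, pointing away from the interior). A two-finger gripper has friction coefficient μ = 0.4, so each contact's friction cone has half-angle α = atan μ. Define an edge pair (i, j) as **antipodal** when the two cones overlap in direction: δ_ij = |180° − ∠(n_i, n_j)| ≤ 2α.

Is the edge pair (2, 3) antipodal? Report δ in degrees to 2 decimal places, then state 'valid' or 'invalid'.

δ = 108.57°, invalid

α = atan 0.4 = 21.80°;  2α = 43.60°
edge 2: e_2 = (-1.28, +1.03);  n_2 = (+0.6269, +0.7791)
edge 3: e_3 = (-2.11, -1.35);  n_3 = (-0.5389, +0.8423)
∠(n_2, n_3) = 71.43°
δ = |180° − 71.43°| = 108.57°
108.57° > 2α = 43.60°  →  invalid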